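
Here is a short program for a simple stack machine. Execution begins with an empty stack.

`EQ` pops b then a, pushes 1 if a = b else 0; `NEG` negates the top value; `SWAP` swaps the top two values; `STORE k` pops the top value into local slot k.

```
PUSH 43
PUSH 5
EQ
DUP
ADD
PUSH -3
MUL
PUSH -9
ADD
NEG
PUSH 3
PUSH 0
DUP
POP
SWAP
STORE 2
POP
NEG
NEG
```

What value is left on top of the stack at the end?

9

PUSH 43 : 43
PUSH 5  : 43 5
EQ      : 0
DUP     : 0 0
ADD     : 0
PUSH -3 : 0 -3
MUL     : 0
PUSH -9 : 0 -9
ADD     : -9
NEG     : 9
PUSH 3  : 9 3
PUSH 0  : 9 3 0
DUP     : 9 3 0 0
POP     : 9 3 0
SWAP    : 9 0 3
STORE 2 : 9 0
POP     : 9
NEG     : -9
NEG     : 9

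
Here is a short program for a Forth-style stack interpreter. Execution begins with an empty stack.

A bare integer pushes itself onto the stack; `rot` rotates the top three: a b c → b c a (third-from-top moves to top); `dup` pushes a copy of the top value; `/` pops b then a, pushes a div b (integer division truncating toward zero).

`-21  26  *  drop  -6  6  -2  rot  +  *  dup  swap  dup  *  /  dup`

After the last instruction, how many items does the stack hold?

-21  -> [-21]
26   -> [-21, 26]
*    -> [-546]
drop -> []
-6   -> [-6]
6    -> [-6, 6]
-2   -> [-6, 6, -2]
rot  -> [6, -2, -6]
+    -> [6, -8]
*    -> [-48]
dup  -> [-48, -48]
swap -> [-48, -48]
dup  -> [-48, -48, -48]
*    -> [-48, 2304]
/    -> [0]
dup  -> [0, 0]

2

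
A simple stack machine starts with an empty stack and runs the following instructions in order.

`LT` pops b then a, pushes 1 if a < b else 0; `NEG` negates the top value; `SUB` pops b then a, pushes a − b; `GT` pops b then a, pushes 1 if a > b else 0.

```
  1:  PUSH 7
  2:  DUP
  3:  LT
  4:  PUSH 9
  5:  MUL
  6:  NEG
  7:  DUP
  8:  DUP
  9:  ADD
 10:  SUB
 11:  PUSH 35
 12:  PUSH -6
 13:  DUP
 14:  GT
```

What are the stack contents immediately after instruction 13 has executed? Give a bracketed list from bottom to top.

PUSH 7  -> [7]
DUP     -> [7, 7]
LT      -> [0]
PUSH 9  -> [0, 9]
MUL     -> [0]
NEG     -> [0]
DUP     -> [0, 0]
DUP     -> [0, 0, 0]
ADD     -> [0, 0]
SUB     -> [0]
PUSH 35 -> [0, 35]
PUSH -6 -> [0, 35, -6]
DUP     -> [0, 35, -6, -6]

[0, 35, -6, -6]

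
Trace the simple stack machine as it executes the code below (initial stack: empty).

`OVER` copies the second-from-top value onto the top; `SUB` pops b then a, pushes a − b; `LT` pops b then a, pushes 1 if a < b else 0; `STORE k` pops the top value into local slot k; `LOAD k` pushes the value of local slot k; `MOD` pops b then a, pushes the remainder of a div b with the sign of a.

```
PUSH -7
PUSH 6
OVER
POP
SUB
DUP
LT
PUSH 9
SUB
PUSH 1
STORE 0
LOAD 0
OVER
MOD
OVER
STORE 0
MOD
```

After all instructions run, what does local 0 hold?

PUSH -7  [-7]
PUSH 6   [-7, 6]
OVER     [-7, 6, -7]
POP      [-7, 6]
SUB      [-13]
DUP      [-13, -13]
LT       [0]
PUSH 9   [0, 9]
SUB      [-9]
PUSH 1   [-9, 1]
STORE 0  [-9]
LOAD 0   [-9, 1]
OVER     [-9, 1, -9]
MOD      [-9, 1]
OVER     [-9, 1, -9]
STORE 0  [-9, 1]
MOD      [0]

-9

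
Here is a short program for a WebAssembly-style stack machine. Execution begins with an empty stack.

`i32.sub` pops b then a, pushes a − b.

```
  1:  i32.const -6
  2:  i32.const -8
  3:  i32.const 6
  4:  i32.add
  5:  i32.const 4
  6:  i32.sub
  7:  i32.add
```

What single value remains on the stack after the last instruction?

-12

i32.const -6  -6
i32.const -8  -6 -8
i32.const 6   -6 -8 6
i32.add       -6 -2
i32.const 4   -6 -2 4
i32.sub       -6 -6
i32.add       -12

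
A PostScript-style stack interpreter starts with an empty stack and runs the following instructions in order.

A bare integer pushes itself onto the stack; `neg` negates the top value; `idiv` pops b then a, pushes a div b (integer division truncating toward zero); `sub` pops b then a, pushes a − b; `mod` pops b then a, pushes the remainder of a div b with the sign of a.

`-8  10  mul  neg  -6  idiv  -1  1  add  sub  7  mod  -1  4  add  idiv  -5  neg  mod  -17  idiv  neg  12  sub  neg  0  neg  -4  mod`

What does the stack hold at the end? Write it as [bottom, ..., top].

-8   → [-8]
10   → [-8, 10]
mul  → [-80]
neg  → [80]
-6   → [80, -6]
idiv → [-13]
-1   → [-13, -1]
1    → [-13, -1, 1]
add  → [-13, 0]
sub  → [-13]
7    → [-13, 7]
mod  → [-6]
-1   → [-6, -1]
4    → [-6, -1, 4]
add  → [-6, 3]
idiv → [-2]
-5   → [-2, -5]
neg  → [-2, 5]
mod  → [-2]
-17  → [-2, -17]
idiv → [0]
neg  → [0]
12   → [0, 12]
sub  → [-12]
neg  → [12]
0    → [12, 0]
neg  → [12, 0]
-4   → [12, 0, -4]
mod  → [12, 0]

[12, 0]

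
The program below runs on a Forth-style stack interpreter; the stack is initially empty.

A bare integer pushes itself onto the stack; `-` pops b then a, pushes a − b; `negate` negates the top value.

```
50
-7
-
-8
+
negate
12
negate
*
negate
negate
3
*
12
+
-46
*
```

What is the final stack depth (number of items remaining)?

1

50     : 50
-7     : 50 -7
-      : 57
-8     : 57 -8
+      : 49
negate : -49
12     : -49 12
negate : -49 -12
*      : 588
negate : -588
negate : 588
3      : 588 3
*      : 1764
12     : 1764 12
+      : 1776
-46    : 1776 -46
*      : -81696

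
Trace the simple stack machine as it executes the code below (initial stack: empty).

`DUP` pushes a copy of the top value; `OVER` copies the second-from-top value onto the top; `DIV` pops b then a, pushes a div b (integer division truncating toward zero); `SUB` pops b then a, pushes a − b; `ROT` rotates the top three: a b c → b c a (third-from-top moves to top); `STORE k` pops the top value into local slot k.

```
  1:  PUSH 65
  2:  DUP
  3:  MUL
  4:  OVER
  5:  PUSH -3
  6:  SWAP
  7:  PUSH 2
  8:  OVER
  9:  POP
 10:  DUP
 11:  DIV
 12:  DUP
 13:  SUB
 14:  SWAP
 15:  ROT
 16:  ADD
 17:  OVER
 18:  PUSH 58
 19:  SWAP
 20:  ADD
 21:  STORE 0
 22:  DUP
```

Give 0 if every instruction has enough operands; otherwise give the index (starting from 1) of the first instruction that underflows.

PUSH 65 : 65
DUP     : 65 65
MUL     : 4225
OVER  — needs 2 operands, stack has 1 → underflow

4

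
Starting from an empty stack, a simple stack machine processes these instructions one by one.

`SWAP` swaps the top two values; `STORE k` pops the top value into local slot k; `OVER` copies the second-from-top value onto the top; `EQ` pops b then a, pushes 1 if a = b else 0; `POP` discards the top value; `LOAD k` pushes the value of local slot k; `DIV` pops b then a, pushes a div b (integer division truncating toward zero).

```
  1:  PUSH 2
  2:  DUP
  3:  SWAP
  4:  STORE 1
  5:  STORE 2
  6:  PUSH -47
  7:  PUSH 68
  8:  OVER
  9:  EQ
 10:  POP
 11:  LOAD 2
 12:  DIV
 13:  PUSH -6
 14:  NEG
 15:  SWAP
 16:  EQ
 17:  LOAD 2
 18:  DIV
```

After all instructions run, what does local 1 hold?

PUSH 2    [2]
DUP       [2, 2]
SWAP      [2, 2]
STORE 1   [2]
STORE 2   []
PUSH -47  [-47]
PUSH 68   [-47, 68]
OVER      [-47, 68, -47]
EQ        [-47, 0]
POP       [-47]
LOAD 2    [-47, 2]
DIV       [-23]
PUSH -6   [-23, -6]
NEG       [-23, 6]
SWAP      [6, -23]
EQ        [0]
LOAD 2    [0, 2]
DIV       [0]

2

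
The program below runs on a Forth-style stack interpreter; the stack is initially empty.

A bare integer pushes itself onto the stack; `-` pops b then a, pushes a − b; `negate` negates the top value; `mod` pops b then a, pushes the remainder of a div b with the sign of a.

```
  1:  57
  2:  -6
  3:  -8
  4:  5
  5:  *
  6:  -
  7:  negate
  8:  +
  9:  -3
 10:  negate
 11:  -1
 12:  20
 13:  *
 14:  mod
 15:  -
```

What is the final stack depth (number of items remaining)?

1

57     → [57]
-6     → [57, -6]
-8     → [57, -6, -8]
5      → [57, -6, -8, 5]
*      → [57, -6, -40]
-      → [57, 34]
negate → [57, -34]
+      → [23]
-3     → [23, -3]
negate → [23, 3]
-1     → [23, 3, -1]
20     → [23, 3, -1, 20]
*      → [23, 3, -20]
mod    → [23, 3]
-      → [20]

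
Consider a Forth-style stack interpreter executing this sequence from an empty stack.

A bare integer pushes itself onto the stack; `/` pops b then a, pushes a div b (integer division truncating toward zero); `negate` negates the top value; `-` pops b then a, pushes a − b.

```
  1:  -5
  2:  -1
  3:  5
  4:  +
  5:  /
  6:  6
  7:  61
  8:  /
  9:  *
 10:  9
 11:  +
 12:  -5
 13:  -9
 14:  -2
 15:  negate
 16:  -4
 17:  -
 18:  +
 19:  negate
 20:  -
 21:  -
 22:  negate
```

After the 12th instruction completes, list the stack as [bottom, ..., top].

[9, -5]

-5 : [-5]
-1 : [-5, -1]
5  : [-5, -1, 5]
+  : [-5, 4]
/  : [-1]
6  : [-1, 6]
61 : [-1, 6, 61]
/  : [-1, 0]
*  : [0]
9  : [0, 9]
+  : [9]
-5 : [9, -5]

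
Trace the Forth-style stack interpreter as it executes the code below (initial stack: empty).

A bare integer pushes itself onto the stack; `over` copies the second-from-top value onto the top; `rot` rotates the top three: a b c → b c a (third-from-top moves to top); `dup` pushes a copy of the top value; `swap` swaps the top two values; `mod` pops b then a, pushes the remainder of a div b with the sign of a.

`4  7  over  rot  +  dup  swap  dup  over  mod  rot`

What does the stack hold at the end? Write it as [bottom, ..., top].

[7, 8, 0, 8]

4    : [4]
7    : [4, 7]
over : [4, 7, 4]
rot  : [7, 4, 4]
+    : [7, 8]
dup  : [7, 8, 8]
swap : [7, 8, 8]
dup  : [7, 8, 8, 8]
over : [7, 8, 8, 8, 8]
mod  : [7, 8, 8, 0]
rot  : [7, 8, 0, 8]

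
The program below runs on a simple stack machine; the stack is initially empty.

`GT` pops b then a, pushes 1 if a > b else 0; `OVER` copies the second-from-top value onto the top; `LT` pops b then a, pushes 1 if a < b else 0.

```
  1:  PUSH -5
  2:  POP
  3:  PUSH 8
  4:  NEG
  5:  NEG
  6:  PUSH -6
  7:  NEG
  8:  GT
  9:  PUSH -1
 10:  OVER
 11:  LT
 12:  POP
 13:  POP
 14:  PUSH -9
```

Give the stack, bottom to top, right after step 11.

PUSH -5 → [-5]
POP     → []
PUSH 8  → [8]
NEG     → [-8]
NEG     → [8]
PUSH -6 → [8, -6]
NEG     → [8, 6]
GT      → [1]
PUSH -1 → [1, -1]
OVER    → [1, -1, 1]
LT      → [1, 1]

[1, 1]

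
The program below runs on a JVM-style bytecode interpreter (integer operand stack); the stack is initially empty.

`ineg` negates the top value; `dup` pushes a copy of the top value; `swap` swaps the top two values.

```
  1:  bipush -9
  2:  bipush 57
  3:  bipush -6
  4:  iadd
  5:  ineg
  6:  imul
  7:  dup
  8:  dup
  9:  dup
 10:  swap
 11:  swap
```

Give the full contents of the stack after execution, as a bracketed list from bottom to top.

bipush -9  -9
bipush 57  -9 57
bipush -6  -9 57 -6
iadd       -9 51
ineg       -9 -51
imul       459
dup        459 459
dup        459 459 459
dup        459 459 459 459
swap       459 459 459 459
swap       459 459 459 459

[459, 459, 459, 459]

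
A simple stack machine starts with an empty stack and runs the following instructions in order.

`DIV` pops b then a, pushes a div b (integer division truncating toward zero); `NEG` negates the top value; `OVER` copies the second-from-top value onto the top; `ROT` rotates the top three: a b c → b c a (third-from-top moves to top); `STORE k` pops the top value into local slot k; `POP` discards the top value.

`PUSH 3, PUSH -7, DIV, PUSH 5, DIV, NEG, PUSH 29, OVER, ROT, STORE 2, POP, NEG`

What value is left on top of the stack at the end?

-29

PUSH 3  : [3]
PUSH -7 : [3, -7]
DIV     : [0]
PUSH 5  : [0, 5]
DIV     : [0]
NEG     : [0]
PUSH 29 : [0, 29]
OVER    : [0, 29, 0]
ROT     : [29, 0, 0]
STORE 2 : [29, 0]
POP     : [29]
NEG     : [-29]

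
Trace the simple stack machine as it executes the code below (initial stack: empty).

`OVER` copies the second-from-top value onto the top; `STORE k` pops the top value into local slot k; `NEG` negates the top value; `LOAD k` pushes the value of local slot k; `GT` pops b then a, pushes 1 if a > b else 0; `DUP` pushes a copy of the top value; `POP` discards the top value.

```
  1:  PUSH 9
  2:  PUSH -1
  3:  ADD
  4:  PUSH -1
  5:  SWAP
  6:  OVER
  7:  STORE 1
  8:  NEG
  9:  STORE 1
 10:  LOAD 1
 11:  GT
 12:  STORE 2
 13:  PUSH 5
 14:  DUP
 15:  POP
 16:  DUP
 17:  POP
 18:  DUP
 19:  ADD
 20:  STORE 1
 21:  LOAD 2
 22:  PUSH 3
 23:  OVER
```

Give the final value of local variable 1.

PUSH 9  : 9
PUSH -1 : 9 -1
ADD     : 8
PUSH -1 : 8 -1
SWAP    : -1 8
OVER    : -1 8 -1
STORE 1 : -1 8
NEG     : -1 -8
STORE 1 : -1
LOAD 1  : -1 -8
GT      : 1
STORE 2 : (empty)
PUSH 5  : 5
DUP     : 5 5
POP     : 5
DUP     : 5 5
POP     : 5
DUP     : 5 5
ADD     : 10
STORE 1 : (empty)
LOAD 2  : 1
PUSH 3  : 1 3
OVER    : 1 3 1

10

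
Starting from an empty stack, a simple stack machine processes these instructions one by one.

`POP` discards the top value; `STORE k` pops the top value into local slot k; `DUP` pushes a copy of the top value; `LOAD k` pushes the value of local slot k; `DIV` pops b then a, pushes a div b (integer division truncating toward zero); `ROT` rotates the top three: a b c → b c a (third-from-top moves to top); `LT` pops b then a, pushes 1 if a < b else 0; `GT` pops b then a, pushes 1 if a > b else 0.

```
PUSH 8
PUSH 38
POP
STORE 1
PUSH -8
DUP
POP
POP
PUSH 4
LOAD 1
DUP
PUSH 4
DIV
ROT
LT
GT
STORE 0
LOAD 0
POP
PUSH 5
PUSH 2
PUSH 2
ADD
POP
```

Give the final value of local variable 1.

PUSH 8  : [8]
PUSH 38 : [8, 38]
POP     : [8]
STORE 1 : []
PUSH -8 : [-8]
DUP     : [-8, -8]
POP     : [-8]
POP     : []
PUSH 4  : [4]
LOAD 1  : [4, 8]
DUP     : [4, 8, 8]
PUSH 4  : [4, 8, 8, 4]
DIV     : [4, 8, 2]
ROT     : [8, 2, 4]
LT      : [8, 1]
GT      : [1]
STORE 0 : []
LOAD 0  : [1]
POP     : []
PUSH 5  : [5]
PUSH 2  : [5, 2]
PUSH 2  : [5, 2, 2]
ADD     : [5, 4]
POP     : [5]

8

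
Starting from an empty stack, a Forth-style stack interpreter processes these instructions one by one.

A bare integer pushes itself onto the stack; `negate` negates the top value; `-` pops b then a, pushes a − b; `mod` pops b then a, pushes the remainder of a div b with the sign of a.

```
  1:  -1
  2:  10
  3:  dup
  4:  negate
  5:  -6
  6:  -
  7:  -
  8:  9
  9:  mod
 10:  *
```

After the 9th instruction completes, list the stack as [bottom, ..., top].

[-1, 5]

-1     : [-1]
10     : [-1, 10]
dup    : [-1, 10, 10]
negate : [-1, 10, -10]
-6     : [-1, 10, -10, -6]
-      : [-1, 10, -4]
-      : [-1, 14]
9      : [-1, 14, 9]
mod    : [-1, 5]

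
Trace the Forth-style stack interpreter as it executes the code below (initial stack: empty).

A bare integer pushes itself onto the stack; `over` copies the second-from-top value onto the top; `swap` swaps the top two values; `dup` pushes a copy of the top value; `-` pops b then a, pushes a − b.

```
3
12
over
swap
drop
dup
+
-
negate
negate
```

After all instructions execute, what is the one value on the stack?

3      -> [3]
12     -> [3, 12]
over   -> [3, 12, 3]
swap   -> [3, 3, 12]
drop   -> [3, 3]
dup    -> [3, 3, 3]
+      -> [3, 6]
-      -> [-3]
negate -> [3]
negate -> [-3]

-3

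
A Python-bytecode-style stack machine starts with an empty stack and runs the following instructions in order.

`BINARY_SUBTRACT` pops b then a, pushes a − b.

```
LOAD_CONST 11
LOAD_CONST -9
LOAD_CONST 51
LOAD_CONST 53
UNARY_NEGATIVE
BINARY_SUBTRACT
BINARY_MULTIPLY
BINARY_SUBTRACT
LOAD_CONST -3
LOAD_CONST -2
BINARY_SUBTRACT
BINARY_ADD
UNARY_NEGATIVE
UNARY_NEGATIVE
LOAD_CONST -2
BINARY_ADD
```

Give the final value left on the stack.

944

LOAD_CONST 11   : 11
LOAD_CONST -9   : 11 -9
LOAD_CONST 51   : 11 -9 51
LOAD_CONST 53   : 11 -9 51 53
UNARY_NEGATIVE  : 11 -9 51 -53
BINARY_SUBTRACT : 11 -9 104
BINARY_MULTIPLY : 11 -936
BINARY_SUBTRACT : 947
LOAD_CONST -3   : 947 -3
LOAD_CONST -2   : 947 -3 -2
BINARY_SUBTRACT : 947 -1
BINARY_ADD      : 946
UNARY_NEGATIVE  : -946
UNARY_NEGATIVE  : 946
LOAD_CONST -2   : 946 -2
BINARY_ADD      : 944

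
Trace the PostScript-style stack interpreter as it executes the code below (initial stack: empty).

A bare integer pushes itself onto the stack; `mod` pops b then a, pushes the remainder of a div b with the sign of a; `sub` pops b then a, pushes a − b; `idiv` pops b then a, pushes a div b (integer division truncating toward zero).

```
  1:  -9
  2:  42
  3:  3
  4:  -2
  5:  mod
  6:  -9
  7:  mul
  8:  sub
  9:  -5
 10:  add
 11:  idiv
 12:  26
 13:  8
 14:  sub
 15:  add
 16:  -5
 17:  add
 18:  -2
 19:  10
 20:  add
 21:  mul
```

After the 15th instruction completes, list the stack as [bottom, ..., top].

-9   -> -9
42   -> -9 42
3    -> -9 42 3
-2   -> -9 42 3 -2
mod  -> -9 42 1
-9   -> -9 42 1 -9
mul  -> -9 42 -9
sub  -> -9 51
-5   -> -9 51 -5
add  -> -9 46
idiv -> 0
26   -> 0 26
8    -> 0 26 8
sub  -> 0 18
add  -> 18

[18]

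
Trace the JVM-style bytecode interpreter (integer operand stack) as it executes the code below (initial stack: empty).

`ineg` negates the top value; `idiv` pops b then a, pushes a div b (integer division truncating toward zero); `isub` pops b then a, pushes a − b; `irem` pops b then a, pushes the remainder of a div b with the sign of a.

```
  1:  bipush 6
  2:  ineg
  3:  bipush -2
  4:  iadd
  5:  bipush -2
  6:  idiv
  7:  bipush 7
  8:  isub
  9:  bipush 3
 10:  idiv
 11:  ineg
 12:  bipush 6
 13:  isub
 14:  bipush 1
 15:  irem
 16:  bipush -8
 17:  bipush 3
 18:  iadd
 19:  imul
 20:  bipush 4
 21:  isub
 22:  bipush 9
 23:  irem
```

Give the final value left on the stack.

-4

bipush 6  -> [6]
ineg      -> [-6]
bipush -2 -> [-6, -2]
iadd      -> [-8]
bipush -2 -> [-8, -2]
idiv      -> [4]
bipush 7  -> [4, 7]
isub      -> [-3]
bipush 3  -> [-3, 3]
idiv      -> [-1]
ineg      -> [1]
bipush 6  -> [1, 6]
isub      -> [-5]
bipush 1  -> [-5, 1]
irem      -> [0]
bipush -8 -> [0, -8]
bipush 3  -> [0, -8, 3]
iadd      -> [0, -5]
imul      -> [0]
bipush 4  -> [0, 4]
isub      -> [-4]
bipush 9  -> [-4, 9]
irem      -> [-4]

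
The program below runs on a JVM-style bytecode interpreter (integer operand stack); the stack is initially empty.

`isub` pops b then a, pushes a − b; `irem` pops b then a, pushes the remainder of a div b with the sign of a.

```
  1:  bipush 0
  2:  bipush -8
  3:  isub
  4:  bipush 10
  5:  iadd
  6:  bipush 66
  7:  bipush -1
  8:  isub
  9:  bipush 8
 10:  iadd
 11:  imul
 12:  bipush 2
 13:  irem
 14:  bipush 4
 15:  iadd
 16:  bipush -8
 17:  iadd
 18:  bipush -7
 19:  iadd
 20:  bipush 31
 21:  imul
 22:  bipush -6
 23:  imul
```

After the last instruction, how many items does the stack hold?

bipush 0  -> 0
bipush -8 -> 0 -8
isub      -> 8
bipush 10 -> 8 10
iadd      -> 18
bipush 66 -> 18 66
bipush -1 -> 18 66 -1
isub      -> 18 67
bipush 8  -> 18 67 8
iadd      -> 18 75
imul      -> 1350
bipush 2  -> 1350 2
irem      -> 0
bipush 4  -> 0 4
iadd      -> 4
bipush -8 -> 4 -8
iadd      -> -4
bipush -7 -> -4 -7
iadd      -> -11
bipush 31 -> -11 31
imul      -> -341
bipush -6 -> -341 -6
imul      -> 2046

1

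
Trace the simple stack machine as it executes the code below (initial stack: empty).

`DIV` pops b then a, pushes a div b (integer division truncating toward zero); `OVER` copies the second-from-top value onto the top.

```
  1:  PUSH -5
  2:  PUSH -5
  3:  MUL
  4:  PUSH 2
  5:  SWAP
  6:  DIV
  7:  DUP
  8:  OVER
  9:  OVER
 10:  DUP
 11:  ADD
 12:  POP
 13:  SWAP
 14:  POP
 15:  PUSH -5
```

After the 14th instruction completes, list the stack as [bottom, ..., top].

PUSH -5 -> [-5]
PUSH -5 -> [-5, -5]
MUL     -> [25]
PUSH 2  -> [25, 2]
SWAP    -> [2, 25]
DIV     -> [0]
DUP     -> [0, 0]
OVER    -> [0, 0, 0]
OVER    -> [0, 0, 0, 0]
DUP     -> [0, 0, 0, 0, 0]
ADD     -> [0, 0, 0, 0]
POP     -> [0, 0, 0]
SWAP    -> [0, 0, 0]
POP     -> [0, 0]

[0, 0]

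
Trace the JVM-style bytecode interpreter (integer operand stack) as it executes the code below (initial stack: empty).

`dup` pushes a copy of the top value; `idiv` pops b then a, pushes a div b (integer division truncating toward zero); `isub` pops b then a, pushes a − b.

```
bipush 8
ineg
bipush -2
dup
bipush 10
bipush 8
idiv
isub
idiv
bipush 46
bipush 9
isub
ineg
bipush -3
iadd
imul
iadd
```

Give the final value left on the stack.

-8

bipush 8   8
ineg       -8
bipush -2  -8 -2
dup        -8 -2 -2
bipush 10  -8 -2 -2 10
bipush 8   -8 -2 -2 10 8
idiv       -8 -2 -2 1
isub       -8 -2 -3
idiv       -8 0
bipush 46  -8 0 46
bipush 9   -8 0 46 9
isub       -8 0 37
ineg       -8 0 -37
bipush -3  -8 0 -37 -3
iadd       -8 0 -40
imul       -8 0
iadd       -8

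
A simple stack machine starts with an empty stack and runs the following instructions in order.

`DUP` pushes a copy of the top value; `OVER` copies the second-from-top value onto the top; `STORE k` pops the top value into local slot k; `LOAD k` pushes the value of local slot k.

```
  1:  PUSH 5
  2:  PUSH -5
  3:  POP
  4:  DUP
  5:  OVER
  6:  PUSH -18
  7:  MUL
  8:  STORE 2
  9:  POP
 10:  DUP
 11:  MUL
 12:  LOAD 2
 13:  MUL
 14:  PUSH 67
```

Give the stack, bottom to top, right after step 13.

PUSH 5   -> [5]
PUSH -5  -> [5, -5]
POP      -> [5]
DUP      -> [5, 5]
OVER     -> [5, 5, 5]
PUSH -18 -> [5, 5, 5, -18]
MUL      -> [5, 5, -90]
STORE 2  -> [5, 5]
POP      -> [5]
DUP      -> [5, 5]
MUL      -> [25]
LOAD 2   -> [25, -90]
MUL      -> [-2250]

[-2250]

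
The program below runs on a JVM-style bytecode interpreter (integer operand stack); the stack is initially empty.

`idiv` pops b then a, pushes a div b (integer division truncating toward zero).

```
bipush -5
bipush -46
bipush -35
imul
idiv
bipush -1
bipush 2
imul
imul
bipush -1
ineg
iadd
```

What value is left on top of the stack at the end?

1

bipush -5  : [-5]
bipush -46 : [-5, -46]
bipush -35 : [-5, -46, -35]
imul       : [-5, 1610]
idiv       : [0]
bipush -1  : [0, -1]
bipush 2   : [0, -1, 2]
imul       : [0, -2]
imul       : [0]
bipush -1  : [0, -1]
ineg       : [0, 1]
iadd       : [1]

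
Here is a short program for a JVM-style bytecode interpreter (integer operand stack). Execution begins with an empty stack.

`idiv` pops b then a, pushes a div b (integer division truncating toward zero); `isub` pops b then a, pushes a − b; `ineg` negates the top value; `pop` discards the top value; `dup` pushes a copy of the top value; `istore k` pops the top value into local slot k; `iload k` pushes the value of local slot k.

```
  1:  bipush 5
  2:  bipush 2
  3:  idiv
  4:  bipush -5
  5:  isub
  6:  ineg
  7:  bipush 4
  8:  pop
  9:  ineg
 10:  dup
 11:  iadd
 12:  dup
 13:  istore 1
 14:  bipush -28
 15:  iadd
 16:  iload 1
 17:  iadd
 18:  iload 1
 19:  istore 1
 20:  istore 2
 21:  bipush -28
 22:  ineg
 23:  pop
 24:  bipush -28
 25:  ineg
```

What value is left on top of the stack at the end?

28

bipush 5    5
bipush 2    5 2
idiv        2
bipush -5   2 -5
isub        7
ineg        -7
bipush 4    -7 4
pop         -7
ineg        7
dup         7 7
iadd        14
dup         14 14
istore 1    14
bipush -28  14 -28
iadd        -14
iload 1     -14 14
iadd        0
iload 1     0 14
istore 1    0
istore 2    (empty)
bipush -28  -28
ineg        28
pop         (empty)
bipush -28  -28
ineg        28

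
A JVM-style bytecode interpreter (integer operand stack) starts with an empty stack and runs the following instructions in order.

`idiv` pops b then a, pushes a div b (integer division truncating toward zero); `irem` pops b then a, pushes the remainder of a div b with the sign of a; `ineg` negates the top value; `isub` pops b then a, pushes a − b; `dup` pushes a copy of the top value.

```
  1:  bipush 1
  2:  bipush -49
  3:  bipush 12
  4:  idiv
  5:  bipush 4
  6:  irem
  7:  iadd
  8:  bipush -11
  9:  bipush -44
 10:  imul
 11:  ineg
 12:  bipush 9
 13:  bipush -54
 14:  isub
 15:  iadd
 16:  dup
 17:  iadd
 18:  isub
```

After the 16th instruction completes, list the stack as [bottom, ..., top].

bipush 1    [1]
bipush -49  [1, -49]
bipush 12   [1, -49, 12]
idiv        [1, -4]
bipush 4    [1, -4, 4]
irem        [1, 0]
iadd        [1]
bipush -11  [1, -11]
bipush -44  [1, -11, -44]
imul        [1, 484]
ineg        [1, -484]
bipush 9    [1, -484, 9]
bipush -54  [1, -484, 9, -54]
isub        [1, -484, 63]
iadd        [1, -421]
dup         [1, -421, -421]

[1, -421, -421]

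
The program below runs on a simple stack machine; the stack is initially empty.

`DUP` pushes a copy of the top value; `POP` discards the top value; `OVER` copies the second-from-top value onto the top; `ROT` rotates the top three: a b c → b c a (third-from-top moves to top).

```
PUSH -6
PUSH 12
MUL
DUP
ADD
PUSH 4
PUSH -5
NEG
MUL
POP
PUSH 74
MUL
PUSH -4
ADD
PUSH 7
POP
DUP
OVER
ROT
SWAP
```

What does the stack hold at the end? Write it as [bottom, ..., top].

[-10660, -10660, -10660]

PUSH -6 → -6
PUSH 12 → -6 12
MUL     → -72
DUP     → -72 -72
ADD     → -144
PUSH 4  → -144 4
PUSH -5 → -144 4 -5
NEG     → -144 4 5
MUL     → -144 20
POP     → -144
PUSH 74 → -144 74
MUL     → -10656
PUSH -4 → -10656 -4
ADD     → -10660
PUSH 7  → -10660 7
POP     → -10660
DUP     → -10660 -10660
OVER    → -10660 -10660 -10660
ROT     → -10660 -10660 -10660
SWAP    → -10660 -10660 -10660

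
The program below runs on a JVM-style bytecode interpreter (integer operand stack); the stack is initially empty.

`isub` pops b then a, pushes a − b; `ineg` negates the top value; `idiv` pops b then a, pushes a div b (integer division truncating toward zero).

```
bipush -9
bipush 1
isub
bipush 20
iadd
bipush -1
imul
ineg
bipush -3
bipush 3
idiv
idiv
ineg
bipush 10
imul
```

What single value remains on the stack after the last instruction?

bipush -9 : -9
bipush 1  : -9 1
isub      : -10
bipush 20 : -10 20
iadd      : 10
bipush -1 : 10 -1
imul      : -10
ineg      : 10
bipush -3 : 10 -3
bipush 3  : 10 -3 3
idiv      : 10 -1
idiv      : -10
ineg      : 10
bipush 10 : 10 10
imul      : 100

100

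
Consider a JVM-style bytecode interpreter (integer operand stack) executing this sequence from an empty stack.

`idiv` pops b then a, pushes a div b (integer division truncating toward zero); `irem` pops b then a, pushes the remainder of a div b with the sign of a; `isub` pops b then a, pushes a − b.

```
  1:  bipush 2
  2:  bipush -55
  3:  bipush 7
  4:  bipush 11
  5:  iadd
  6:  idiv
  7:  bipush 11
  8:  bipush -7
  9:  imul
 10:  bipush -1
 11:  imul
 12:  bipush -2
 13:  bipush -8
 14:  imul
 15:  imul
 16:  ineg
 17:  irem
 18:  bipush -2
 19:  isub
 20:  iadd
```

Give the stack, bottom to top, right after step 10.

[2, -3, -77, -1]

bipush 2    2
bipush -55  2 -55
bipush 7    2 -55 7
bipush 11   2 -55 7 11
iadd        2 -55 18
idiv        2 -3
bipush 11   2 -3 11
bipush -7   2 -3 11 -7
imul        2 -3 -77
bipush -1   2 -3 -77 -1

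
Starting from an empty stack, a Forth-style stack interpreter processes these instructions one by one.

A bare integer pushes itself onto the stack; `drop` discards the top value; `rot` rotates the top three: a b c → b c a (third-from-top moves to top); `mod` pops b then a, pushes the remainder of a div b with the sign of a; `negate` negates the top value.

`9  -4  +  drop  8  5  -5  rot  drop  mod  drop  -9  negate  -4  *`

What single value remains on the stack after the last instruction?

9      -> 9
-4     -> 9 -4
+      -> 5
drop   -> (empty)
8      -> 8
5      -> 8 5
-5     -> 8 5 -5
rot    -> 5 -5 8
drop   -> 5 -5
mod    -> 0
drop   -> (empty)
-9     -> -9
negate -> 9
-4     -> 9 -4
*      -> -36

-36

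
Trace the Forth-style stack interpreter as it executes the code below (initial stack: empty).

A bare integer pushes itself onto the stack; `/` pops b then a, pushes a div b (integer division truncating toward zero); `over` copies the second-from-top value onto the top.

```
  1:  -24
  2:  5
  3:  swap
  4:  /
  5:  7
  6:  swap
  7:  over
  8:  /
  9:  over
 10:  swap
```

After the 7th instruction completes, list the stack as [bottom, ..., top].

[7, 0, 7]

-24  → -24
5    → -24 5
swap → 5 -24
/    → 0
7    → 0 7
swap → 7 0
over → 7 0 7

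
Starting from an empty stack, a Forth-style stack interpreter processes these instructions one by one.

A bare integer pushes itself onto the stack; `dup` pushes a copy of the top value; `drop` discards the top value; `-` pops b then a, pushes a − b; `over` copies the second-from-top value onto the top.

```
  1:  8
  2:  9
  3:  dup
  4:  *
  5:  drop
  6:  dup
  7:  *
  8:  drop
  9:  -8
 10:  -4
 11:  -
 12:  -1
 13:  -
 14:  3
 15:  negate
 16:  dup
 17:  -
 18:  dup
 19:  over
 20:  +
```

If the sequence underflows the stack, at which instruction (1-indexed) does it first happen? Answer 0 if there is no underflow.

8      → [8]
9      → [8, 9]
dup    → [8, 9, 9]
*      → [8, 81]
drop   → [8]
dup    → [8, 8]
*      → [64]
drop   → []
-8     → [-8]
-4     → [-8, -4]
-      → [-4]
-1     → [-4, -1]
-      → [-3]
3      → [-3, 3]
negate → [-3, -3]
dup    → [-3, -3, -3]
-      → [-3, 0]
dup    → [-3, 0, 0]
over   → [-3, 0, 0, 0]
+      → [-3, 0, 0]

0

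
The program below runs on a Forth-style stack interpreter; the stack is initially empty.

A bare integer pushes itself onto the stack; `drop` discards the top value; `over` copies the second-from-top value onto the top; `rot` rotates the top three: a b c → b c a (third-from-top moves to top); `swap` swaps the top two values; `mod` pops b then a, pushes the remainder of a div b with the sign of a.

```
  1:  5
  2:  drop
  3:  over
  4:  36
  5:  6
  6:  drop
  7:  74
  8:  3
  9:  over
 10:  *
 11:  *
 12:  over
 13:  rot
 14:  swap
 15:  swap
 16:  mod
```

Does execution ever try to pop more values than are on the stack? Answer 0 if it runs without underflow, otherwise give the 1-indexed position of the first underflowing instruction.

3

5    : 5
drop : (empty)
over  — needs 2 operands, stack has 0 → underflow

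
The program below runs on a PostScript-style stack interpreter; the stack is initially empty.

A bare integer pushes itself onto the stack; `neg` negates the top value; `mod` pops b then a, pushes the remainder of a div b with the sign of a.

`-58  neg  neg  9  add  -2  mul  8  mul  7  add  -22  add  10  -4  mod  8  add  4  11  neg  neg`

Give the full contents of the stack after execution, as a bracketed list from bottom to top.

[769, 10, 4, 11]

-58 : -58
neg : 58
neg : -58
9   : -58 9
add : -49
-2  : -49 -2
mul : 98
8   : 98 8
mul : 784
7   : 784 7
add : 791
-22 : 791 -22
add : 769
10  : 769 10
-4  : 769 10 -4
mod : 769 2
8   : 769 2 8
add : 769 10
4   : 769 10 4
11  : 769 10 4 11
neg : 769 10 4 -11
neg : 769 10 4 11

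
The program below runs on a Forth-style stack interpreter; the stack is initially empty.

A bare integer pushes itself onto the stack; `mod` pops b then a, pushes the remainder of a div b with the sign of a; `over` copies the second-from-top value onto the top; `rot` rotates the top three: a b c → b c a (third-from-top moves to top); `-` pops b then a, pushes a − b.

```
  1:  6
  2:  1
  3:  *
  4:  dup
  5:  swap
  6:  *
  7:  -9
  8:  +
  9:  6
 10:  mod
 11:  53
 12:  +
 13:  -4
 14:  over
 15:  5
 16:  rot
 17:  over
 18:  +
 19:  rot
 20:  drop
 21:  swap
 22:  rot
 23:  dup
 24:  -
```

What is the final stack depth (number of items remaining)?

3

6    → 6
1    → 6 1
*    → 6
dup  → 6 6
swap → 6 6
*    → 36
-9   → 36 -9
+    → 27
6    → 27 6
mod  → 3
53   → 3 53
+    → 56
-4   → 56 -4
over → 56 -4 56
5    → 56 -4 56 5
rot  → 56 56 5 -4
over → 56 56 5 -4 5
+    → 56 56 5 1
rot  → 56 5 1 56
drop → 56 5 1
swap → 56 1 5
rot  → 1 5 56
dup  → 1 5 56 56
-    → 1 5 0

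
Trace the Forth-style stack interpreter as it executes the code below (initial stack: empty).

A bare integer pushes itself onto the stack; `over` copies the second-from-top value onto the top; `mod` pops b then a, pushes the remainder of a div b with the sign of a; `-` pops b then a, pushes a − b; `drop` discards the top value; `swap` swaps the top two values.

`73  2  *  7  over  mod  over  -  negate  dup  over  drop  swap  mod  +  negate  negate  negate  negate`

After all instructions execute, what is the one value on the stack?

73     -> [73]
2      -> [73, 2]
*      -> [146]
7      -> [146, 7]
over   -> [146, 7, 146]
mod    -> [146, 7]
over   -> [146, 7, 146]
-      -> [146, -139]
negate -> [146, 139]
dup    -> [146, 139, 139]
over   -> [146, 139, 139, 139]
drop   -> [146, 139, 139]
swap   -> [146, 139, 139]
mod    -> [146, 0]
+      -> [146]
negate -> [-146]
negate -> [146]
negate -> [-146]
negate -> [146]

146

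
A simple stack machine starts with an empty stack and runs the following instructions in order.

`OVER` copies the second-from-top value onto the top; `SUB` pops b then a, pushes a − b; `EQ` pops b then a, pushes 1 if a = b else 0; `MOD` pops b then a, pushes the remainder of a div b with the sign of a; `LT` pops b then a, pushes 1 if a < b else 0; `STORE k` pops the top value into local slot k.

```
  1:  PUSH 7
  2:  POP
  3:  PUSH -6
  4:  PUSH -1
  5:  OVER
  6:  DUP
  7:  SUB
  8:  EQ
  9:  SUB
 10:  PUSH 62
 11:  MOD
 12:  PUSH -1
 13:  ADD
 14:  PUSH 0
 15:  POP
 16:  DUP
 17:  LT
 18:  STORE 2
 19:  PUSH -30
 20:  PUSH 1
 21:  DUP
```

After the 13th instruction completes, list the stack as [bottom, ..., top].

[-7]

PUSH 7  : [7]
POP     : []
PUSH -6 : [-6]
PUSH -1 : [-6, -1]
OVER    : [-6, -1, -6]
DUP     : [-6, -1, -6, -6]
SUB     : [-6, -1, 0]
EQ      : [-6, 0]
SUB     : [-6]
PUSH 62 : [-6, 62]
MOD     : [-6]
PUSH -1 : [-6, -1]
ADD     : [-7]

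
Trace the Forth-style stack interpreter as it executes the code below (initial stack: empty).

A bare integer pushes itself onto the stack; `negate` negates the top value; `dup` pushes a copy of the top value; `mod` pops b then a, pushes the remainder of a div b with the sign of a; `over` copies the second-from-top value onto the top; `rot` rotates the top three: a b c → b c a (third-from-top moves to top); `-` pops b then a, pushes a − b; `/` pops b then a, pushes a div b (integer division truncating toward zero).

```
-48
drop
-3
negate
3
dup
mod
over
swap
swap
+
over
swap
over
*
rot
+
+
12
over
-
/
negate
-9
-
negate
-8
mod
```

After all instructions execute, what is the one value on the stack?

-6

-48    → -48
drop   → (empty)
-3     → -3
negate → 3
3      → 3 3
dup    → 3 3 3
mod    → 3 0
over   → 3 0 3
swap   → 3 3 0
swap   → 3 0 3
+      → 3 3
over   → 3 3 3
swap   → 3 3 3
over   → 3 3 3 3
*      → 3 3 9
rot    → 3 9 3
+      → 3 12
+      → 15
12     → 15 12
over   → 15 12 15
-      → 15 -3
/      → -5
negate → 5
-9     → 5 -9
-      → 14
negate → -14
-8     → -14 -8
mod    → -6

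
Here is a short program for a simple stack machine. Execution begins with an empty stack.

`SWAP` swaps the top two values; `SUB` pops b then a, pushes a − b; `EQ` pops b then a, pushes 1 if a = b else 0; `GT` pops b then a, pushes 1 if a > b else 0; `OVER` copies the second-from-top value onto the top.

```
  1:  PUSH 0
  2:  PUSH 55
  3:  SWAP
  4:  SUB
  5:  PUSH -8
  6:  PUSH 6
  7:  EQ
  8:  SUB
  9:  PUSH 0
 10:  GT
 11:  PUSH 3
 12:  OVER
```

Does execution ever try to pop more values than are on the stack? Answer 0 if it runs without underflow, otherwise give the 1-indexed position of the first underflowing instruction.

PUSH 0  → 0
PUSH 55 → 0 55
SWAP    → 55 0
SUB     → 55
PUSH -8 → 55 -8
PUSH 6  → 55 -8 6
EQ      → 55 0
SUB     → 55
PUSH 0  → 55 0
GT      → 1
PUSH 3  → 1 3
OVER    → 1 3 1

0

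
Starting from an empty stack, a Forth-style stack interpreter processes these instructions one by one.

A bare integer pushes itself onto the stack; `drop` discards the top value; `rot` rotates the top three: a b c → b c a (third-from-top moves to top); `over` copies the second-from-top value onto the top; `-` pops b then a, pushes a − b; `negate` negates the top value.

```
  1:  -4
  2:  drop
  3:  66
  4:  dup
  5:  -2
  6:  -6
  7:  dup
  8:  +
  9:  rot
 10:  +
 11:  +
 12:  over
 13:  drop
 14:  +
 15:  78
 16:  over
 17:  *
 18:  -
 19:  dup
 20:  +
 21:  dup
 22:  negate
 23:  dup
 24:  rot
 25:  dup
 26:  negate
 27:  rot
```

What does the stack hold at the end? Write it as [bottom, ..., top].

-4      [-4]
drop    []
66      [66]
dup     [66, 66]
-2      [66, 66, -2]
-6      [66, 66, -2, -6]
dup     [66, 66, -2, -6, -6]
+       [66, 66, -2, -12]
rot     [66, -2, -12, 66]
+       [66, -2, 54]
+       [66, 52]
over    [66, 52, 66]
drop    [66, 52]
+       [118]
78      [118, 78]
over    [118, 78, 118]
*       [118, 9204]
-       [-9086]
dup     [-9086, -9086]
+       [-18172]
dup     [-18172, -18172]
negate  [-18172, 18172]
dup     [-18172, 18172, 18172]
rot     [18172, 18172, -18172]
dup     [18172, 18172, -18172, -18172]
negate  [18172, 18172, -18172, 18172]
rot     [18172, -18172, 18172, 18172]

[18172, -18172, 18172, 18172]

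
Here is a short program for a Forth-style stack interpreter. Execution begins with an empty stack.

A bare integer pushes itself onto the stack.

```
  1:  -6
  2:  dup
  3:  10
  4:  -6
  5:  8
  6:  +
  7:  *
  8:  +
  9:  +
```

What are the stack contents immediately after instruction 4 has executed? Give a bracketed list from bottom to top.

[-6, -6, 10, -6]

-6  → [-6]
dup → [-6, -6]
10  → [-6, -6, 10]
-6  → [-6, -6, 10, -6]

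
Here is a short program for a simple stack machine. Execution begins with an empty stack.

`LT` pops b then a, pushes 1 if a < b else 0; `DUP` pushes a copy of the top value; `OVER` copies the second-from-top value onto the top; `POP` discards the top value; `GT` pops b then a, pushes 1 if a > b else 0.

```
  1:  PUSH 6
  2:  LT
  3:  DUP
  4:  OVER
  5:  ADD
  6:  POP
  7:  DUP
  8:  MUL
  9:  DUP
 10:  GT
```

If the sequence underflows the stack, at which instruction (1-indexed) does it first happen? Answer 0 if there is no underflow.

2

PUSH 6 -> 6
LT  — needs 2 operands, stack has 1 → underflow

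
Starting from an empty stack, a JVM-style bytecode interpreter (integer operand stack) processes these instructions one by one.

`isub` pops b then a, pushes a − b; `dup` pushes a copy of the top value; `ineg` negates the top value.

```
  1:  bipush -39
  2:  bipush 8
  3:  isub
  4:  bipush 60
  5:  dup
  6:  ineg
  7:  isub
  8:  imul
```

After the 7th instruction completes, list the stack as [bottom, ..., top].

[-47, 120]

bipush -39 → [-39]
bipush 8   → [-39, 8]
isub       → [-47]
bipush 60  → [-47, 60]
dup        → [-47, 60, 60]
ineg       → [-47, 60, -60]
isub       → [-47, 120]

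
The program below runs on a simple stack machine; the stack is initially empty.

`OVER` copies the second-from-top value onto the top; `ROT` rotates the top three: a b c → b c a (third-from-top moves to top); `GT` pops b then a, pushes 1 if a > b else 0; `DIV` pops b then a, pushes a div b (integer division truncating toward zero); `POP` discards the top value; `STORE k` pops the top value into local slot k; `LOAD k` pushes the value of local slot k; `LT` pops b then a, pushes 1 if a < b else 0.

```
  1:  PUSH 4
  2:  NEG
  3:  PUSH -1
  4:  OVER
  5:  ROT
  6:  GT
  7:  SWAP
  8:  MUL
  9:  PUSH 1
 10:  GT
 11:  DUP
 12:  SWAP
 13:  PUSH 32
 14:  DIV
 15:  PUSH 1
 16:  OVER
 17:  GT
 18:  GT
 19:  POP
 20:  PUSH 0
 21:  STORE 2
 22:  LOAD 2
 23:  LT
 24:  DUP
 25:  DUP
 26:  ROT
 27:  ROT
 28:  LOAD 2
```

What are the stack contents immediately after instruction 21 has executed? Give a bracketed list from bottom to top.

PUSH 4  : [4]
NEG     : [-4]
PUSH -1 : [-4, -1]
OVER    : [-4, -1, -4]
ROT     : [-1, -4, -4]
GT      : [-1, 0]
SWAP    : [0, -1]
MUL     : [0]
PUSH 1  : [0, 1]
GT      : [0]
DUP     : [0, 0]
SWAP    : [0, 0]
PUSH 32 : [0, 0, 32]
DIV     : [0, 0]
PUSH 1  : [0, 0, 1]
OVER    : [0, 0, 1, 0]
GT      : [0, 0, 1]
GT      : [0, 0]
POP     : [0]
PUSH 0  : [0, 0]
STORE 2 : [0]

[0]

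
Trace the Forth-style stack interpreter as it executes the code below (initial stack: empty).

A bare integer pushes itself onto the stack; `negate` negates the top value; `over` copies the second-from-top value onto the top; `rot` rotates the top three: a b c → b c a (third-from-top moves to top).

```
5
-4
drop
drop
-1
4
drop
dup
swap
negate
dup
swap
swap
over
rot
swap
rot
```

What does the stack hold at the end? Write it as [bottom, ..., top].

[-1, 1, 1, 1]

5      → 5
-4     → 5 -4
drop   → 5
drop   → (empty)
-1     → -1
4      → -1 4
drop   → -1
dup    → -1 -1
swap   → -1 -1
negate → -1 1
dup    → -1 1 1
swap   → -1 1 1
swap   → -1 1 1
over   → -1 1 1 1
rot    → -1 1 1 1
swap   → -1 1 1 1
rot    → -1 1 1 1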